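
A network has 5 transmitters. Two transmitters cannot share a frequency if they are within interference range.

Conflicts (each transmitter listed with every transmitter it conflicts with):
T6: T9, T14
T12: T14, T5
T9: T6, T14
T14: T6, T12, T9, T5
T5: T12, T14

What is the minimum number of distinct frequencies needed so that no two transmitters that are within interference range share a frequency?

T12, T14, T5 are mutually in conflict, so at least 3 frequencies are needed.
3 frequencies suffice: frequency 1 → {T14}; frequency 2 → {T9, T5}; frequency 3 → {T6, T12}. Each listed conflict is separated.

3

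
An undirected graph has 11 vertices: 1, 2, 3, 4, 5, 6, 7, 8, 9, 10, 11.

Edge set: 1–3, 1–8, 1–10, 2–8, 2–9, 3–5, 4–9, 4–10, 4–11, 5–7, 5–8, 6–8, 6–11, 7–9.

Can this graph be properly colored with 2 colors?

The cycle 5-8-2-9-7-5 has odd length 5, so it cannot be 2-colored; at least 3 colors are needed.
So 2 colors are not enough.

No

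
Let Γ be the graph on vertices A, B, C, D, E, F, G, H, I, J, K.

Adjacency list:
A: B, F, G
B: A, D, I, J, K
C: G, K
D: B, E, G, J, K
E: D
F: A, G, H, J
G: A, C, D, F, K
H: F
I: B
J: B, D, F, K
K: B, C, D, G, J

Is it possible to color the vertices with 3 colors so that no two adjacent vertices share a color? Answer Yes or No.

No

B, D, J, K are pairwise adjacent (a clique of size 4), so at least 4 colors are needed.
So 3 colors are not enough.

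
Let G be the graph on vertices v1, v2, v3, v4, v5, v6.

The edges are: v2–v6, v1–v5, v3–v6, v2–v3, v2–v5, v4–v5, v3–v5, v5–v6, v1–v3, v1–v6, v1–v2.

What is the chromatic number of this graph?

5

v1, v2, v3, v5, v6 are mutually adjacent (a clique of size 5), so at least 5 colors are needed.
5 colors suffice: color R → {v5}; color B → {v4, v6}; color G → {v2}; color Y → {v3}; color P → {v1}. Each edge has distinct colors on its endpoints.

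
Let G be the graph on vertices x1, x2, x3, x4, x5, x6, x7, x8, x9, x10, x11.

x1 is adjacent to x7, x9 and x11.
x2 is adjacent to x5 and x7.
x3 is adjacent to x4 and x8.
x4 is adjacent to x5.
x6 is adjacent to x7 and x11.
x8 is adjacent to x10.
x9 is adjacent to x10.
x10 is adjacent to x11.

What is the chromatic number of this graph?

3

The cycle x2-x7-x6-x11-x10-x8-x3-x4-x5-x2 has odd length 9, so it cannot be 2-colored; at least 3 colors are needed.
3 colors suffice: color 1 → {x1, x3, x5, x6, x10}; color 2 → {x4, x7, x8, x9, x11}; color 3 → {x2}. No two adjacent vertices share a color.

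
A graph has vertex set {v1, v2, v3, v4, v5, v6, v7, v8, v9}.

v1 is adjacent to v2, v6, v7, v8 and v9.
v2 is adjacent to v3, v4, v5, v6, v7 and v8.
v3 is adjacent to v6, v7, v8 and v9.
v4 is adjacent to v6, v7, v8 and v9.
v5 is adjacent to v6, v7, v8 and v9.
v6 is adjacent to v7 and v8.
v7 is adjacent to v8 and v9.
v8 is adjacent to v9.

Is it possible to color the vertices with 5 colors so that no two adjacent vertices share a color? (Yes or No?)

The chromatic number is 5. v2, v5, v6, v7, v8 are mutually adjacent (a clique of size 5), so at least 5 colors are needed.
5 colors suffice: v1=5, v2=4, v3=5, v4=5, v5=5, v6=3, v7=2, v8=1, v9=3.
That is already a proper 5-coloring.

Yes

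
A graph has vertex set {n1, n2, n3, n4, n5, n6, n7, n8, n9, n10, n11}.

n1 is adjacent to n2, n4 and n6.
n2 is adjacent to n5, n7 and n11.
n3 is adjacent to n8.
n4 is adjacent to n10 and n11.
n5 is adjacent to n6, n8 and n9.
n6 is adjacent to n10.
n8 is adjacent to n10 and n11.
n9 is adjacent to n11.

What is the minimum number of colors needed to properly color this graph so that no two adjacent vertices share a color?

2

n1 and n2 are adjacent, so at least 2 colors are needed.
2 colors suffice: color 1 → {n2, n4, n6, n8, n9}; color 2 → {n1, n3, n5, n7, n10, n11}. Each edge has distinct colors on its endpoints.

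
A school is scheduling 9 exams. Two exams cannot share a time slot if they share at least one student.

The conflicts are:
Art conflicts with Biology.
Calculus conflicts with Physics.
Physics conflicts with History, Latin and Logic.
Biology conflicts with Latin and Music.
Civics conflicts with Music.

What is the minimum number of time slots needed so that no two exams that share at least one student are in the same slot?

2

Calculus and Physics conflict, so at least 2 time slots are needed.
A valid assignment using 2 time slots: Art=2, Calculus=2, Physics=1, Biology=1, Civics=1, History=2, Latin=2, Logic=2, Music=2. No two conflicting exams share a time slot.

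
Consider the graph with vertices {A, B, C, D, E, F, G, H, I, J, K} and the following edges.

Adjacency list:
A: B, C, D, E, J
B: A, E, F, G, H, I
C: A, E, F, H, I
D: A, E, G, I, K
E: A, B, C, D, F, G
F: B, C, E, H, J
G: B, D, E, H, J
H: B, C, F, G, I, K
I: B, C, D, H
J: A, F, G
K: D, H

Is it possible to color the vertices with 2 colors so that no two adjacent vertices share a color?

B, E, G form a triangle, so at least 3 colors are needed.
So 2 colors are not enough.

No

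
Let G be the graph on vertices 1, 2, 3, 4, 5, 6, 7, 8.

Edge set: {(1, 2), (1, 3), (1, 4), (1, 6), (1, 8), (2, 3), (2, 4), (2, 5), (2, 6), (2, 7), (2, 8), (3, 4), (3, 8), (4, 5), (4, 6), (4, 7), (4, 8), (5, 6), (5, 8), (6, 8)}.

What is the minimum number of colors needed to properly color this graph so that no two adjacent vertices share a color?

1, 2, 4, 6, 8 are mutually adjacent (a clique of size 5), so at least 5 colors are needed.
5 colors suffice: color red → {2}; color blue → {4}; color green → {7, 8}; color yellow → {1, 5}; color purple → {3, 6}. No two adjacent vertices share a color.

5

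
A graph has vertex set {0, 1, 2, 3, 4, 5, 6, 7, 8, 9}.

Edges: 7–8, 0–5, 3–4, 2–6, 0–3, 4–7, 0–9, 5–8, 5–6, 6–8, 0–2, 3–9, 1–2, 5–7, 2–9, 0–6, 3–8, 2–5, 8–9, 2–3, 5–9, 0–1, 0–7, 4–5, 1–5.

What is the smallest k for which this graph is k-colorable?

4

0, 2, 3, 9 are pairwise adjacent (a clique of size 4), so at least 4 colors are needed.
A valid assignment using 4 colors: 0=b, 1=d, 2=c, 3=a, 4=b, 5=a, 6=d, 7=c, 8=b, 9=d. Each edge has distinct colors on its endpoints.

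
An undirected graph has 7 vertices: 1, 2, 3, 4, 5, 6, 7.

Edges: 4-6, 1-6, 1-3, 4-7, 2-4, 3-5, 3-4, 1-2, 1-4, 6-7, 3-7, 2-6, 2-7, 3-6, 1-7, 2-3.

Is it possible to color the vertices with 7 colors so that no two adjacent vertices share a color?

The chromatic number is 6. 1, 2, 3, 4, 6, 7 form a clique, so at least 6 colors are needed.
6 colors suffice: color red → {3}; color blue → {5, 7}; color green → {6}; color yellow → {4}; color purple → {2}; color orange → {1}.
Since 7 ≥ 6, a proper 7-coloring certainly exists.

Yes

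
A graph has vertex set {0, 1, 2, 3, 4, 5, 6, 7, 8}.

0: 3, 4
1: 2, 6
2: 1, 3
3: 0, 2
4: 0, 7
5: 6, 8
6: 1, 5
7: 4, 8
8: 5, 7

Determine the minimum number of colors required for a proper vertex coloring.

The cycle 7-4-0-3-2-1-6-5-8-7 has odd length 9, so it cannot be 2-colored; at least 3 colors are needed.
One proper 3-coloring: 0=c, 1=b, 2=a, 3=b, 4=a, 5=b, 6=a, 7=b, 8=a. Every edge joins two different colors.

3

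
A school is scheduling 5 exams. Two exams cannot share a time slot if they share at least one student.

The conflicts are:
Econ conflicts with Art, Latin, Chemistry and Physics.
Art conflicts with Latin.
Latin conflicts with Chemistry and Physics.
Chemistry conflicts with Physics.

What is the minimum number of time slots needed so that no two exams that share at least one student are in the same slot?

4

Econ, Latin, Chemistry, Physics pairwise conflict, so at least 4 time slots are needed.
Using 4 time slots: Econ=1, Art=3, Latin=2, Chemistry=4, Physics=3. Each listed conflict is separated.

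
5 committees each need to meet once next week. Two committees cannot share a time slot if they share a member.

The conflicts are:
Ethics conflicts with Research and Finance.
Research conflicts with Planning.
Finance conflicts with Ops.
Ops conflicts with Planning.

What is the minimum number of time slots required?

The cycle Planning-Ops-Finance-Ethics-Research-Planning has odd length 5, so it cannot be 2-colored; at least 3 time slots are needed.
3 time slots suffice: time slot 1 → {Research, Finance}; time slot 2 → {Ethics, Ops}; time slot 3 → {Planning}. Every pair that conflicts lands in different time slots.

3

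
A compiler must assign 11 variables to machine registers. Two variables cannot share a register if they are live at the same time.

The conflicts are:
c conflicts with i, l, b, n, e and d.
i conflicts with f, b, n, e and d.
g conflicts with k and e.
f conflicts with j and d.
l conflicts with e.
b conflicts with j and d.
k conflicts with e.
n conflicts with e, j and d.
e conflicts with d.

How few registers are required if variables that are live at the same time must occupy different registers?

c, i, n, e, d pairwise conflict, so at least 5 registers are needed.
5 registers suffice: register 1 → {f, b, e}; register 2 → {c, k, j}; register 3 → {i, g, l}; register 4 → {d}; register 5 → {n}. Every pair that conflicts lands in different registers.

5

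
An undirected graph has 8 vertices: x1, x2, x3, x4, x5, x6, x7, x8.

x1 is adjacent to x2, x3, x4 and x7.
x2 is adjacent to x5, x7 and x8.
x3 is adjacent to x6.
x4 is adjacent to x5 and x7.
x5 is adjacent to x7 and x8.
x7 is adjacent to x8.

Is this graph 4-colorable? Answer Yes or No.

The chromatic number is 4. x2, x5, x7, x8 form a clique, so at least 4 colors are needed.
4 colors suffice: color R → {x3, x7}; color B → {x1, x5, x6}; color G → {x2, x4}; color Y → {x8}.
That is already a proper 4-coloring.

Yes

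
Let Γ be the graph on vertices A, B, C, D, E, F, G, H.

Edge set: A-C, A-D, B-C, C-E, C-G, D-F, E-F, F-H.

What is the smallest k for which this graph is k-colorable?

The cycle F-E-C-A-D-F has odd length 5, so it cannot be 2-colored; at least 3 colors are needed.
3 colors suffice: color 1 → {C, F}; color 2 → {A, B, E, G, H}; color 3 → {D}. Every edge joins two different colors.

3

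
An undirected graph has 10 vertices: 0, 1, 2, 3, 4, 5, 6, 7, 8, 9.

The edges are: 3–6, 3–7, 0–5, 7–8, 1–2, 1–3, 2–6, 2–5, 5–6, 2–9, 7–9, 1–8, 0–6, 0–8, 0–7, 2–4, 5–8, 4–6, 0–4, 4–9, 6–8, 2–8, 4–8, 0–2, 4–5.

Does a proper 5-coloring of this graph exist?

No

0, 2, 4, 5, 6, 8 are pairwise adjacent (a clique of size 6), so at least 6 colors are needed.
So 5 colors are not enough.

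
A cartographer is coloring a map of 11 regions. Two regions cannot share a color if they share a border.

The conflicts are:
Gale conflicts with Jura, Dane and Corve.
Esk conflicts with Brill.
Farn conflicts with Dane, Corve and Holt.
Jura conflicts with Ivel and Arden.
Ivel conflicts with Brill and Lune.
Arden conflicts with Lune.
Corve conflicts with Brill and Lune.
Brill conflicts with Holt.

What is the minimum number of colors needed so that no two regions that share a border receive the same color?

3

The cycle Arden-Jura-Gale-Corve-Lune-Arden has odd length 5, so it cannot be 2-colored; at least 3 colors are needed.
3 colors suffice: Gale=2, Esk=1, Farn=2, Jura=3, Ivel=1, Dane=1, Arden=1, Corve=1, Brill=2, Holt=1, Lune=2. No two conflicting regions share a color.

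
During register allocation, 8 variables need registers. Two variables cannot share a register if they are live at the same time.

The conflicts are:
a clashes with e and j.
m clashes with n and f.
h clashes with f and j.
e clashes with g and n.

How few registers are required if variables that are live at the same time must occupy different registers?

The cycle j-a-e-n-m-f-h-j has odd length 7, so it cannot be 2-colored; at least 3 registers are needed.
3 registers suffice: register 1 → {m, h, e}; register 2 → {a, g, n, f}; register 3 → {j}. Each listed conflict is separated.

3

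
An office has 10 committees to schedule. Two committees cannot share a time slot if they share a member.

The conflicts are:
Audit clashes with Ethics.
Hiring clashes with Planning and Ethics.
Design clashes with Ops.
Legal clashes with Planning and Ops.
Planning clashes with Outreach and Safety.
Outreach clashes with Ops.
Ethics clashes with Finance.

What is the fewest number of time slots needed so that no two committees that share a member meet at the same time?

Outreach and Ops conflict, so at least 2 time slots are needed.
2 time slots suffice: time slot 1 → {Planning, Ops, Ethics}; time slot 2 → {Audit, Hiring, Design, Legal, Outreach, Finance, Safety}. Each listed conflict is separated.

2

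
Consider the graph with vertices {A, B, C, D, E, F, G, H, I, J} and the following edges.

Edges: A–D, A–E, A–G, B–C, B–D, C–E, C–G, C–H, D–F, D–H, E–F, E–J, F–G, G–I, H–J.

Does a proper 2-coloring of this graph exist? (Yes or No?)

The cycle D-F-G-C-H-D has odd length 5, so it cannot be 2-colored; at least 3 colors are needed.
So 2 colors are not enough.

No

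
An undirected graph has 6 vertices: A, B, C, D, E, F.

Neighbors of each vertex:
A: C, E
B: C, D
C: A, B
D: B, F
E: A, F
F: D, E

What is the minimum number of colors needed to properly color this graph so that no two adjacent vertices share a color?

2

A and E are adjacent, so at least 2 colors are needed.
2 colors suffice: color 1 → {C, D, E}; color 2 → {A, B, F}. Each edge has distinct colors on its endpoints.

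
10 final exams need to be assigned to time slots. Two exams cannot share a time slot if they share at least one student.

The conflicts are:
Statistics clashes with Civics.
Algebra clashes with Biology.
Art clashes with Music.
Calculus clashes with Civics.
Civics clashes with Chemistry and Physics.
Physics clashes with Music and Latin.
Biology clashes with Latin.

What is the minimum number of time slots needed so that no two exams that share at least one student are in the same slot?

Statistics and Civics conflict, so at least 2 time slots are needed.
2 time slots suffice: Statistics=2, Algebra=1, Art=2, Calculus=2, Civics=1, Chemistry=2, Physics=2, Music=1, Biology=2, Latin=1. Each listed conflict is separated.

2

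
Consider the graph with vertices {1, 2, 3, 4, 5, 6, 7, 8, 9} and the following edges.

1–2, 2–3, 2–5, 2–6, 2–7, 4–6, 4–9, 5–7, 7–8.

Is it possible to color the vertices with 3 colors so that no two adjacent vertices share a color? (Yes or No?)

Yes

The chromatic number is 3. 2, 5, 7 are mutually adjacent, so at least 3 colors are needed.
3 colors suffice: 1=b, 2=a, 3=b, 4=a, 5=c, 6=b, 7=b, 8=a, 9=b.
That is already a proper 3-coloring.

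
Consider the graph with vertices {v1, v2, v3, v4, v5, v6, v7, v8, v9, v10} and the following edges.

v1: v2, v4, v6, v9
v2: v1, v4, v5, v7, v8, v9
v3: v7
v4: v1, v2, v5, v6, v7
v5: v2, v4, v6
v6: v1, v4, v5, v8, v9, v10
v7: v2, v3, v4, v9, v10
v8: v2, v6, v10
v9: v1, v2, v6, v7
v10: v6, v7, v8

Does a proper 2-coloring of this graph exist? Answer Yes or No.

No

v2, v4, v7 form a triangle, so at least 3 colors are needed.
So 2 colors are not enough.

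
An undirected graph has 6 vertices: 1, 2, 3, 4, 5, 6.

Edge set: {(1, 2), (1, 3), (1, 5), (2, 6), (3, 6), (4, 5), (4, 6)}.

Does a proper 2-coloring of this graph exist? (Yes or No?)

The cycle 1-5-4-6-3-1 has odd length 5, so it cannot be 2-colored; at least 3 colors are needed.
So 2 colors are not enough.

No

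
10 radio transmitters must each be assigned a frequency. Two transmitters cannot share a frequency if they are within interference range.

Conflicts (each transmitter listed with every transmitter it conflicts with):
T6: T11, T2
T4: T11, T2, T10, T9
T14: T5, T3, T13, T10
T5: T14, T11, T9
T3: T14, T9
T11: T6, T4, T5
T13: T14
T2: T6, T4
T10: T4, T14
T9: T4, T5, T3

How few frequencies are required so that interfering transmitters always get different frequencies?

3

The cycle T4-T10-T14-T5-T11-T4 has odd length 5, so it cannot be 2-colored; at least 3 frequencies are needed.
A valid assignment using 3 frequencies: T6=1, T4=1, T14=1, T5=3, T3=3, T11=2, T13=2, T2=2, T10=2, T9=2. Every pair that conflicts lands in different frequencies.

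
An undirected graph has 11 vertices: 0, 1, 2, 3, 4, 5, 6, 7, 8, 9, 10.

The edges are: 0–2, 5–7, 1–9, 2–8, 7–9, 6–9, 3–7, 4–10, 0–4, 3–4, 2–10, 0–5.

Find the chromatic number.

The cycle 4-0-5-7-3-4 has odd length 5, so it cannot be 2-colored; at least 3 colors are needed.
A valid assignment using 3 colors: 0=b, 1=a, 2=a, 3=b, 4=a, 5=c, 6=a, 7=a, 8=b, 9=b, 10=b. No two adjacent vertices share a color.

3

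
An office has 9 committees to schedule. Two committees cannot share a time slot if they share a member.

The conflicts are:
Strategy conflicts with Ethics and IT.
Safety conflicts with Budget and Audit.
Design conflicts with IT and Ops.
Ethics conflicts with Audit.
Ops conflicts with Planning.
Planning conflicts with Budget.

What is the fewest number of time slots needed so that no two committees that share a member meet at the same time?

The cycle Design-IT-Strategy-Ethics-Audit-Safety-Budget-Planning-Ops-Design has odd length 9, so it cannot be 2-colored; at least 3 time slots are needed.
Using 3 time slots: Strategy=1, Safety=3, Design=1, Ethics=2, IT=2, Ops=2, Planning=1, Budget=2, Audit=1. Every pair that conflicts lands in different time slots.

3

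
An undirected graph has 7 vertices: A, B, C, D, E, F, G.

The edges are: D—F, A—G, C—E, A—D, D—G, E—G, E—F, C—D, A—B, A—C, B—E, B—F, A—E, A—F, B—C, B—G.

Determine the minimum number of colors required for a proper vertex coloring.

4

A, B, C, E form a clique, so at least 4 colors are needed.
4 colors suffice: color 1 → {A}; color 2 → {B, D}; color 3 → {E}; color 4 → {C, F, G}. Each edge has distinct colors on its endpoints.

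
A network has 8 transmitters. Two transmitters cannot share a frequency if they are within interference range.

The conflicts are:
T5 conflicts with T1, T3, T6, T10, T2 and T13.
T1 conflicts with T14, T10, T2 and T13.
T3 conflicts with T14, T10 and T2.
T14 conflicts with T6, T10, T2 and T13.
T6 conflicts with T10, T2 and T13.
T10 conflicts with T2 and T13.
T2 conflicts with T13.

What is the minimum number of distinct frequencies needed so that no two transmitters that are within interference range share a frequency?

T5, T6, T10, T2, T13 all conflict with each other, so at least 5 frequencies are needed.
5 frequencies suffice: frequency 1 → {T2}; frequency 2 → {T10}; frequency 3 → {T5, T14}; frequency 4 → {T3, T13}; frequency 5 → {T1, T6}. Each listed conflict is separated.

5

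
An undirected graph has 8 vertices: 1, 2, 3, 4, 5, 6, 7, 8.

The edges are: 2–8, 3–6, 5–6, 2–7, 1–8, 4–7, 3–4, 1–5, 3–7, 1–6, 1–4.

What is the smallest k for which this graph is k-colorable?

3

1, 5, 6 are pairwise adjacent, so at least 3 colors are needed.
3 colors suffice: color a → {1, 2, 3}; color b → {4, 6, 8}; color c → {5, 7}. Every edge joins two different colors.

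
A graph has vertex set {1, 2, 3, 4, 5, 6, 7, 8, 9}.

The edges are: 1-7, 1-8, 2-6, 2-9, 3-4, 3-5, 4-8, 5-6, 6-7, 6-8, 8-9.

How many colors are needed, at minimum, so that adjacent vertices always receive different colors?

The cycle 4-3-5-6-8-4 has odd length 5, so it cannot be 2-colored; at least 3 colors are needed.
3 colors suffice: color a → {2, 5, 7, 8}; color b → {1, 4, 6, 9}; color c → {3}. Each edge has distinct colors on its endpoints.

3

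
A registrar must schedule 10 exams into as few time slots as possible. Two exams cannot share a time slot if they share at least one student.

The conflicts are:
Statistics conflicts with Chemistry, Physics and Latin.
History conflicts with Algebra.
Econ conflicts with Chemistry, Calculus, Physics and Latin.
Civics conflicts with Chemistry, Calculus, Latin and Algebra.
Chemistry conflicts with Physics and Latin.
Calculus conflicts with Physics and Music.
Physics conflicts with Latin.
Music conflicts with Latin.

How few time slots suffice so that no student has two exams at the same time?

4

Statistics, Chemistry, Physics, Latin pairwise conflict, so at least 4 time slots are needed.
A valid assignment using 4 time slots: Statistics=4, History=2, Econ=4, Civics=3, Chemistry=2, Calculus=1, Physics=3, Music=2, Latin=1, Algebra=1. No two conflicting exams share a time slot.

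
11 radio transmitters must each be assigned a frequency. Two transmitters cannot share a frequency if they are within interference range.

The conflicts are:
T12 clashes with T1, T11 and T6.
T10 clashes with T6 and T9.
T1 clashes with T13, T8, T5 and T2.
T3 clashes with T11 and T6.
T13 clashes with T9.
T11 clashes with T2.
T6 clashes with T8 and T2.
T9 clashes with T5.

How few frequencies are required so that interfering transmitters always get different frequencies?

2

T3 and T6 conflict, so at least 2 frequencies are needed.
2 frequencies suffice: frequency 1 → {T1, T11, T6, T9}; frequency 2 → {T12, T10, T3, T13, T8, T5, T2}. Every pair that conflicts lands in different frequencies.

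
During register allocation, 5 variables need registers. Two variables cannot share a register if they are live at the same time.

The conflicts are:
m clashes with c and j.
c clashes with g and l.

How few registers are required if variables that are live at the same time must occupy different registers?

2

c and g conflict, so at least 2 registers are needed.
2 registers suffice: register 1 → {c, j}; register 2 → {m, g, l}. No two conflicting variables share a register.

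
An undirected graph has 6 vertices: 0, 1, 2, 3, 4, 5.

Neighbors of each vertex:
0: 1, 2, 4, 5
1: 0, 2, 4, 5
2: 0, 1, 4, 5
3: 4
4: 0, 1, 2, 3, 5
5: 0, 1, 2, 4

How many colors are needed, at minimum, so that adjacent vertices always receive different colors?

0, 1, 2, 4, 5 form a clique, so at least 5 colors are needed.
5 colors suffice: color a → {4}; color b → {2, 3}; color c → {1}; color d → {0}; color e → {5}. Every edge joins two different colors.

5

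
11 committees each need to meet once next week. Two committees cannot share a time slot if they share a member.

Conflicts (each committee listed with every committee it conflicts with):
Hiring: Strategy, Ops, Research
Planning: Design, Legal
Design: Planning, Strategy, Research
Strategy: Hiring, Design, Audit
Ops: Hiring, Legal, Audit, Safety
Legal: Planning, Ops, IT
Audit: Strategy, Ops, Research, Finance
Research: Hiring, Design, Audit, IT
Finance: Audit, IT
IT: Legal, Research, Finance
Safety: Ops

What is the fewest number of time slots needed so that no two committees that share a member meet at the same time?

3

The cycle Legal-Ops-Audit-Research-IT-Legal has odd length 5, so it cannot be 2-colored; at least 3 time slots are needed.
A valid assignment using 3 time slots: Hiring=1, Planning=2, Design=1, Strategy=2, Ops=2, Legal=1, Audit=1, Research=2, Finance=2, IT=3, Safety=1. Each listed conflict is separated.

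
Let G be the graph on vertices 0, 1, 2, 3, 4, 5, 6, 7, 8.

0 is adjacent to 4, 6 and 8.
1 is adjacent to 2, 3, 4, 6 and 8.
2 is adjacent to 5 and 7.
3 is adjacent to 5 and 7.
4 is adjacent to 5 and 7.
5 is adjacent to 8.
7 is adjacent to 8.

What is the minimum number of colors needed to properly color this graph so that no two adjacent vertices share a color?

2

0 and 4 are adjacent, so at least 2 colors are needed.
One proper 2-coloring: 0=a, 1=a, 2=b, 3=b, 4=b, 5=a, 6=b, 7=a, 8=b. No two adjacent vertices share a color.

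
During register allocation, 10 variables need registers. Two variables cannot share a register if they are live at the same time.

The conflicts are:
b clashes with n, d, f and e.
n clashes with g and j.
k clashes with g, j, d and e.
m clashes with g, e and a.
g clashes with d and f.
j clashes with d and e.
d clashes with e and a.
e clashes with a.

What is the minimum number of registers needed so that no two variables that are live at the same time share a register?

4

k, j, d, e pairwise conflict, so at least 4 registers are needed.
4 registers suffice: register 1 → {n, m, d, f}; register 2 → {g, e}; register 3 → {b, j, a}; register 4 → {k}. No two conflicting variables share a register.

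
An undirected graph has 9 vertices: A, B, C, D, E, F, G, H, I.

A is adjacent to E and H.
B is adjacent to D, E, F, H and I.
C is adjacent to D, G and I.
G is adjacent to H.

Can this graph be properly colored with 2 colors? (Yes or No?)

The cycle G-C-I-B-H-G has odd length 5, so it cannot be 2-colored; at least 3 colors are needed.
So 2 colors are not enough.

No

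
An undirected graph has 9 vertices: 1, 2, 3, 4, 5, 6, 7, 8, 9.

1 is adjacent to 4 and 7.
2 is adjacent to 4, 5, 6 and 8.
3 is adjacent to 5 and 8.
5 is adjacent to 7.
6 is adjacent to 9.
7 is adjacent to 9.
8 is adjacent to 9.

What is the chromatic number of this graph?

3

The cycle 9-8-3-5-7-9 has odd length 5, so it cannot be 2-colored; at least 3 colors are needed.
One proper 3-coloring: 1=green, 2=red, 3=red, 4=blue, 5=blue, 6=blue, 7=red, 8=blue, 9=green. Every edge joins two different colors.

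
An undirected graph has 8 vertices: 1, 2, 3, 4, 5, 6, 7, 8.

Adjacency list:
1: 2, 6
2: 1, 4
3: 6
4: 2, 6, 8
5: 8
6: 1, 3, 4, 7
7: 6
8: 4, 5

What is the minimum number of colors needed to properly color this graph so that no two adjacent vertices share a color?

2

3 and 6 are adjacent, so at least 2 colors are needed.
2 colors suffice: color a → {2, 6, 8}; color b → {1, 3, 4, 5, 7}. No two adjacent vertices share a color.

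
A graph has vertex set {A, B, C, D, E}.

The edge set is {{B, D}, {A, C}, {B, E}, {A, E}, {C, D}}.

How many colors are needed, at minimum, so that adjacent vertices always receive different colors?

The cycle C-D-B-E-A-C has odd length 5, so it cannot be 2-colored; at least 3 colors are needed.
3 colors suffice: A=1, B=1, C=3, D=2, E=2. Each edge has distinct colors on its endpoints.

3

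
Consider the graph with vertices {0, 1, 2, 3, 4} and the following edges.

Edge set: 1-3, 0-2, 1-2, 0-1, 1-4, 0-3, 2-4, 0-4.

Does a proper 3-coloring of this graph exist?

0, 1, 2, 4 are mutually adjacent (a clique of size 4), so at least 4 colors are needed.
So 3 colors are not enough.

No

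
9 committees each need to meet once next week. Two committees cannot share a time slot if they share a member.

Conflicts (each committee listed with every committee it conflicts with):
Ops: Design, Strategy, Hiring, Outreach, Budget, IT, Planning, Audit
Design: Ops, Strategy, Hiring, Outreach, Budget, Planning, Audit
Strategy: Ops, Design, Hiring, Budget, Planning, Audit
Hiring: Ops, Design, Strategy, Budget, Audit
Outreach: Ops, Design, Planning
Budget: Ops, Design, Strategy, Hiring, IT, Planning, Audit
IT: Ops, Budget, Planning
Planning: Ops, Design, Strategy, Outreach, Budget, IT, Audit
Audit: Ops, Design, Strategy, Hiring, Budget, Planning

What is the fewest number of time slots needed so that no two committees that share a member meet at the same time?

6

Ops, Design, Strategy, Budget, Planning, Audit pairwise conflict, so at least 6 time slots are needed.
A valid assignment using 6 time slots: Ops=1, Design=3, Strategy=5, Hiring=2, Outreach=4, Budget=4, IT=3, Planning=2, Audit=6. Each listed conflict is separated.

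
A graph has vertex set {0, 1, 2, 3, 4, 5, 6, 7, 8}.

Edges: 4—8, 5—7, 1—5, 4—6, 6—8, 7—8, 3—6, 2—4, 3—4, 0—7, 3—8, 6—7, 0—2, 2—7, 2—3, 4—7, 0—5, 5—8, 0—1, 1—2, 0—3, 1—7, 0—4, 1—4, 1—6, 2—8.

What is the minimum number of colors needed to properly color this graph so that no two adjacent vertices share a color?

5

0, 1, 2, 4, 7 form a clique, so at least 5 colors are needed.
5 colors suffice: color red → {3, 7}; color blue → {4, 5}; color green → {0, 8}; color yellow → {1}; color purple → {2, 6}. Every edge joins two different colors.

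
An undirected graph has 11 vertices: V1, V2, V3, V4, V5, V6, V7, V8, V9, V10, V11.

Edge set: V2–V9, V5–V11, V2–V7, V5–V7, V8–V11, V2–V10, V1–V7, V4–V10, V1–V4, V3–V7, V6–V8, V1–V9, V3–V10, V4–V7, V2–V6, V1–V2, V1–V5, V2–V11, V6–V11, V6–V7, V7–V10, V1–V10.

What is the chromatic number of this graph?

V1, V2, V7, V10 are pairwise adjacent (a clique of size 4), so at least 4 colors are needed.
One proper 4-coloring: V1=3, V2=2, V3=2, V4=2, V5=2, V6=3, V7=1, V8=2, V9=1, V10=4, V11=1. No two adjacent vertices share a color.

4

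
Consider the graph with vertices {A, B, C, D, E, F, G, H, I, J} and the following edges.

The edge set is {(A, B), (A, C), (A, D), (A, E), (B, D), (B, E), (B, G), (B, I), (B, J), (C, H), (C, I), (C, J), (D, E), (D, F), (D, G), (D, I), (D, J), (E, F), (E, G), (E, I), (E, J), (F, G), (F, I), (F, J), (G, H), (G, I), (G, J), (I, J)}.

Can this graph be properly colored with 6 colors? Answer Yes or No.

Yes

The chromatic number is 6. D, E, F, G, I, J form a clique, so at least 6 colors are needed.
One proper 6-coloring: A=3, B=6, C=1, D=1, E=2, F=6, G=5, H=2, I=3, J=4.
That is already a proper 6-coloring.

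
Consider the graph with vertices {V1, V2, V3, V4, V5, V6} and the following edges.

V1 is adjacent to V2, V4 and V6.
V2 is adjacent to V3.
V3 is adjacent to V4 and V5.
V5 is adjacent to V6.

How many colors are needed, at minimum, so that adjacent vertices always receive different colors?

The cycle V5-V3-V4-V1-V6-V5 has odd length 5, so it cannot be 2-colored; at least 3 colors are needed.
3 colors suffice: color R → {V1, V3}; color B → {V2, V4, V6}; color G → {V5}. Every edge joins two different colors.

3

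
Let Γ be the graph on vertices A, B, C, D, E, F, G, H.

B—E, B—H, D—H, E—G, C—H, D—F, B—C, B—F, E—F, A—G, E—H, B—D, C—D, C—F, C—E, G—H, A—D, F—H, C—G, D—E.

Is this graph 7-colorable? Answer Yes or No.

Yes

The chromatic number is 6. B, C, D, E, F, H form a clique, so at least 6 colors are needed.
6 colors suffice: color 1 → {A, E}; color 2 → {H}; color 3 → {D, G}; color 4 → {C}; color 5 → {B}; color 6 → {F}.
Since 7 ≥ 6, a proper 7-coloring certainly exists.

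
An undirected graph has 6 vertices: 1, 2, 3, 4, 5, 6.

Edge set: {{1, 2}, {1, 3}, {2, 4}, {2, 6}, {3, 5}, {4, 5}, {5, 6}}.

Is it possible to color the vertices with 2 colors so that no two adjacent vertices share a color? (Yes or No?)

The cycle 4-5-3-1-2-4 has odd length 5, so it cannot be 2-colored; at least 3 colors are needed.
So 2 colors are not enough.

No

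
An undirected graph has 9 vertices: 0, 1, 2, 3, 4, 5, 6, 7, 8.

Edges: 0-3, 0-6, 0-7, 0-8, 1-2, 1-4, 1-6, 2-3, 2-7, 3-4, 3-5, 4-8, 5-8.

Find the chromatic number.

3

The cycle 1-4-3-0-6-1 has odd length 5, so it cannot be 2-colored; at least 3 colors are needed.
One proper 3-coloring: 0=blue, 1=red, 2=blue, 3=red, 4=blue, 5=blue, 6=green, 7=red, 8=red. No two adjacent vertices share a color.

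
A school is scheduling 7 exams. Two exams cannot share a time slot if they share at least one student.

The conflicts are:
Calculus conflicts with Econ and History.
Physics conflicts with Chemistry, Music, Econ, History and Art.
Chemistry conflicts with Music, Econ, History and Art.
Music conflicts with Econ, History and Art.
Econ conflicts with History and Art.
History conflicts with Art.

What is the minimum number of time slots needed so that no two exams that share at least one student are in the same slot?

Physics, Chemistry, Music, Econ, History, Art pairwise conflict, so at least 6 time slots are needed.
6 time slots suffice: time slot 1 → {Econ}; time slot 2 → {History}; time slot 3 → {Calculus, Art}; time slot 4 → {Chemistry}; time slot 5 → {Physics}; time slot 6 → {Music}. Every pair that conflicts lands in different time slots.

6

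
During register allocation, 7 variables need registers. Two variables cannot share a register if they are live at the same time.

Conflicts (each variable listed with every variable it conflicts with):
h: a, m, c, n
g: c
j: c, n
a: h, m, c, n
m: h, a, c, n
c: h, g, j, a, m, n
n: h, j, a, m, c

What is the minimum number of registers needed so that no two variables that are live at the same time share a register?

h, a, m, c, n all conflict with each other, so at least 5 registers are needed.
5 registers suffice: register 1 → {c}; register 2 → {g, n}; register 3 → {h, j}; register 4 → {m}; register 5 → {a}. No two conflicting variables share a register.

5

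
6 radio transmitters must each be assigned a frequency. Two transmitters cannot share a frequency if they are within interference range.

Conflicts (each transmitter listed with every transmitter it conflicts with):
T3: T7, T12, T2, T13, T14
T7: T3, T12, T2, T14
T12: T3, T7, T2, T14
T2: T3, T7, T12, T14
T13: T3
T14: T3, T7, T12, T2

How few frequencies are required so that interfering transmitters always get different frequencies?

T3, T7, T12, T2, T14 all conflict with each other, so at least 5 frequencies are needed.
5 frequencies suffice: T3=1, T7=3, T12=4, T2=5, T13=2, T14=2. Every pair that conflicts lands in different frequencies.

5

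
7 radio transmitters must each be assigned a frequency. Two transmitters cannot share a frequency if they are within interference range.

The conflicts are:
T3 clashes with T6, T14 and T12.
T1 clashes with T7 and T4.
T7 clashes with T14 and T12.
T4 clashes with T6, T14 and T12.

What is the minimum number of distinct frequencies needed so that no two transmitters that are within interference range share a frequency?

T4 and T12 conflict, so at least 2 frequencies are needed.
2 frequencies suffice: T3=1, T1=2, T7=1, T4=1, T6=2, T14=2, T12=2. Every pair that conflicts lands in different frequencies.

2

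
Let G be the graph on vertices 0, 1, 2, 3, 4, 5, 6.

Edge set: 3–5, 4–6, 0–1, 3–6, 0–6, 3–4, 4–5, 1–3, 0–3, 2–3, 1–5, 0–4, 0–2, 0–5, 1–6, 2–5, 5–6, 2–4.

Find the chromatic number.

5

0, 2, 3, 4, 5 form a clique, so at least 5 colors are needed.
One proper 5-coloring: 0=blue, 1=yellow, 2=purple, 3=red, 4=yellow, 5=green, 6=purple. Each edge has distinct colors on its endpoints.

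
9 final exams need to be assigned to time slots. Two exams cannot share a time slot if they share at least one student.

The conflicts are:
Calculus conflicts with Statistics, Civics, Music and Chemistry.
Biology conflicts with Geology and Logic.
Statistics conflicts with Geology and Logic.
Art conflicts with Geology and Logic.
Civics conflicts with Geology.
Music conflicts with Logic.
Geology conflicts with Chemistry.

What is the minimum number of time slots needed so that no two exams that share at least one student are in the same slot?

2

Geology and Chemistry conflict, so at least 2 time slots are needed.
2 time slots suffice: time slot 1 → {Calculus, Geology, Logic}; time slot 2 → {Biology, Statistics, Art, Civics, Music, Chemistry}. Each listed conflict is separated.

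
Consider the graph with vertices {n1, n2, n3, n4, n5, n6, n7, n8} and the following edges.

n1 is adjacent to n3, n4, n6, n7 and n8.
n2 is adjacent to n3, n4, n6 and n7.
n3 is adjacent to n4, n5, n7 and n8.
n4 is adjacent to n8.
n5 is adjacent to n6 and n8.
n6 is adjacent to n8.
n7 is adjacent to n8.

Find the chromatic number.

n1, n3, n7, n8 form a clique, so at least 4 colors are needed.
4 colors suffice: color red → {n3, n6}; color blue → {n2, n8}; color green → {n1, n5}; color yellow → {n4, n7}. Every edge joins two different colors.

4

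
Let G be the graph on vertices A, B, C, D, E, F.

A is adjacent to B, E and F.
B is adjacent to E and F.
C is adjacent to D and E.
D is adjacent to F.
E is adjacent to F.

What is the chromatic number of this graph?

4

A, B, E, F form a clique, so at least 4 colors are needed.
A valid assignment using 4 colors: A=4, B=3, C=1, D=2, E=2, F=1. No two adjacent vertices share a color.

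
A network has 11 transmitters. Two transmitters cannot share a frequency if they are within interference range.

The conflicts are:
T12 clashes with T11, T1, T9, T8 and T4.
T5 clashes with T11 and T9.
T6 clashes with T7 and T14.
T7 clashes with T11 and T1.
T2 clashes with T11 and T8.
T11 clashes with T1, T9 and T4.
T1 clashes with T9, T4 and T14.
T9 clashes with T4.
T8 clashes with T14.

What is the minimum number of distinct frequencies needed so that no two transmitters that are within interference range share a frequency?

T12, T11, T1, T9, T4 are mutually in conflict, so at least 5 frequencies are needed.
5 frequencies suffice: frequency 1 → {T6, T11, T8}; frequency 2 → {T5, T2, T1}; frequency 3 → {T12, T7, T14}; frequency 4 → {T9}; frequency 5 → {T4}. Every pair that conflicts lands in different frequencies.

5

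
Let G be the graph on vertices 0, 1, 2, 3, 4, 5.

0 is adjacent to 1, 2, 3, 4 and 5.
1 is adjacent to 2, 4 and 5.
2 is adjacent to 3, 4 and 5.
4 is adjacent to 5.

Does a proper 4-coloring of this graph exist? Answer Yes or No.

No

0, 1, 2, 4, 5 form a clique, so at least 5 colors are needed.
So 4 colors are not enough.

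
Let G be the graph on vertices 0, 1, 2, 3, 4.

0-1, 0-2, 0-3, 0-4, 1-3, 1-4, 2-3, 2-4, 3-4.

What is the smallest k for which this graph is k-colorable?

4

0, 1, 3, 4 form a clique, so at least 4 colors are needed.
4 colors suffice: 0=a, 1=d, 2=d, 3=b, 4=c. No two adjacent vertices share a color.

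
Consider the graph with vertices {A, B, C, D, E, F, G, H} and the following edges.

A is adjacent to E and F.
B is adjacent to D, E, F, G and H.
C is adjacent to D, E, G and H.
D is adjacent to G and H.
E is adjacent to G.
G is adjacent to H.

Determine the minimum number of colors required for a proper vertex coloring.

B, D, G, H form a clique, so at least 4 colors are needed.
4 colors suffice: A=1, B=1, C=1, D=4, E=3, F=2, G=2, H=3. Each edge has distinct colors on its endpoints.

4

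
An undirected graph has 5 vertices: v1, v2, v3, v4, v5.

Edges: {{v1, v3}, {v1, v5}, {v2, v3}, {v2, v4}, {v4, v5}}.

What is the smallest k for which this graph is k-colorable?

The cycle v2-v4-v5-v1-v3-v2 has odd length 5, so it cannot be 2-colored; at least 3 colors are needed.
One proper 3-coloring: v1=B, v2=R, v3=G, v4=B, v5=R. No two adjacent vertices share a color.

3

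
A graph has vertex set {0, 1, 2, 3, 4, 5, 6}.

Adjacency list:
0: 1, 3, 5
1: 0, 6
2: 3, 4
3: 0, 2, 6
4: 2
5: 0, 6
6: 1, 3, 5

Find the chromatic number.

2

1 and 6 are adjacent, so at least 2 colors are needed.
A valid assignment using 2 colors: 0=a, 1=b, 2=a, 3=b, 4=b, 5=b, 6=a. No two adjacent vertices share a color.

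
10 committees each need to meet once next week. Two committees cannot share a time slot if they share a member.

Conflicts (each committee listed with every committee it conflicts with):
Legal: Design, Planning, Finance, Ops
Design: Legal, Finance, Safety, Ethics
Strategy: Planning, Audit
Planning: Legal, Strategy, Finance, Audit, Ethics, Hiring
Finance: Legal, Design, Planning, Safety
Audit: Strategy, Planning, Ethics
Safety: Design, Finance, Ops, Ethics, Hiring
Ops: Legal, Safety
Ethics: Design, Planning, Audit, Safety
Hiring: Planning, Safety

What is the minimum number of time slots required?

Design, Finance, Safety are mutually in conflict, so at least 3 time slots are needed.
Using 3 time slots: Legal=2, Design=1, Strategy=3, Planning=1, Finance=3, Audit=2, Safety=2, Ops=1, Ethics=3, Hiring=3. No two conflicting committees share a time slot.

3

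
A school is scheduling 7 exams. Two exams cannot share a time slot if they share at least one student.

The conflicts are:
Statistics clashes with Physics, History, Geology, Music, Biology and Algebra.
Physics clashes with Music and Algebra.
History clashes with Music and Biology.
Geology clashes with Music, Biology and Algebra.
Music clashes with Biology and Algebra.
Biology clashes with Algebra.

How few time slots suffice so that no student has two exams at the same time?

5

Statistics, Geology, Music, Biology, Algebra are mutually in conflict, so at least 5 time slots are needed.
5 time slots suffice: time slot 1 → {Music}; time slot 2 → {Statistics}; time slot 3 → {Physics, Biology}; time slot 4 → {History, Algebra}; time slot 5 → {Geology}. Each listed conflict is separated.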